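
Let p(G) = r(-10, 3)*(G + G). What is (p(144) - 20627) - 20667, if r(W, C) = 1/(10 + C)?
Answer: -536534/13 ≈ -41272.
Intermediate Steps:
p(G) = 2*G/13 (p(G) = (G + G)/(10 + 3) = (2*G)/13 = 2*G/13)
(p(144) - 20627) - 20667 = ((2/13)*144 - 20627) - 20667 = (288/13 - 20627) - 20667 = -267863/13 - 20667 = -536534/13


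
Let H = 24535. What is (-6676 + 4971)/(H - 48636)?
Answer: 155/2191 ≈ 0.070744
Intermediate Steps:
(-6676 + 4971)/(H - 48636) = (-6676 + 4971)/(24535 - 48636) = -1705/(-24101) = -1705*(-1/24101) = 155/2191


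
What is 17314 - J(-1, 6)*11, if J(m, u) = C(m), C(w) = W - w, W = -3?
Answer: 17336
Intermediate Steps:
C(w) = -3 - w
J(m, u) = -3 - m
17314 - J(-1, 6)*11 = 17314 - (-3 - 1*(-1))*11 = 17314 - (-3 + 1)*11 = 17314 - (-2)*11 = 17314 - 1*(-22) = 17314 + 22 = 17336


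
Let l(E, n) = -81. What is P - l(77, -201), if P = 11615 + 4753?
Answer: 16449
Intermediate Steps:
P = 16368
P - l(77, -201) = 16368 - 1*(-81) = 16368 + 81 = 16449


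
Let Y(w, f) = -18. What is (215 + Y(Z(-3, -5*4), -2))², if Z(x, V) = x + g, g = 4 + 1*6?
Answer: 38809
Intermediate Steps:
g = 10 (g = 4 + 6 = 10)
Z(x, V) = 10 + x (Z(x, V) = x + 10 = 10 + x)
(215 + Y(Z(-3, -5*4), -2))² = (215 - 18)² = 197² = 38809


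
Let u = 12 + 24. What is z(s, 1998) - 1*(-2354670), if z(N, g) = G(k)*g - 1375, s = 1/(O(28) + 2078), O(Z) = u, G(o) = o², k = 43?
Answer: 6047597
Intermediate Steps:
u = 36
O(Z) = 36
s = 1/2114 (s = 1/(36 + 2078) = 1/2114 ≈ 0.00047304)
z(N, g) = -1375 + 1849*g (z(N, g) = 43²*g - 1375 = 1849*g - 1375 = -1375 + 1849*g)
z(s, 1998) - 1*(-2354670) = (-1375 + 1849*1998) - 1*(-2354670) = (-1375 + 3694302) + 2354670 = 3692927 + 2354670 = 6047597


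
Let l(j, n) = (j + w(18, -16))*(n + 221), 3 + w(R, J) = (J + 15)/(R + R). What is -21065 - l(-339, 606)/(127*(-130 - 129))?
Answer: -3564894353/169164 ≈ -21074.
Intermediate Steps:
w(R, J) = -3 + (15 + J)/(2*R) (w(R, J) = -3 + (J + 15)/(R + R) = -3 + (15 + J)/((2*R)) = -3 + (15 + J)*(1/(2*R)) = -3 + (15 + J)/(2*R))
l(j, n) = (221 + n)*(-109/36 + j) (l(j, n) = (j + (½)*(15 - 16 - 6*18)/18)*(n + 221) = (j + (½)*(1/18)*(15 - 16 - 108))*(221 + n) = (j + (½)*(1/18)*(-109))*(221 + n) = (j - 109/36)*(221 + n) = (-109/36 + j)*(221 + n) = (221 + n)*(-109/36 + j))
-21065 - l(-339, 606)/(127*(-130 - 129)) = -21065 - (-24089/36 + 221*(-339) - 109/36*606 - 339*606)/(127*(-130 - 129)) = -21065 - (-24089/36 - 74919 - 11009/6 - 205434)/(127*(-259)) = -21065 - (-10182851)/(36*(-32893)) = -21065 - (-10182851)*(-1)/(36*32893) = -21065 - 1*1454693/169164 = -21065 - 1454693/169164 = -3564894353/169164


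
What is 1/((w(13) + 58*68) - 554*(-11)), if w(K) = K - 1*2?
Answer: 1/10049 ≈ 9.9512e-5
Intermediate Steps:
w(K) = -2 + K (w(K) = K - 2 = -2 + K)
1/((w(13) + 58*68) - 554*(-11)) = 1/(((-2 + 13) + 58*68) - 554*(-11)) = 1/((11 + 3944) + 6094) = 1/(3955 + 6094) = 1/10049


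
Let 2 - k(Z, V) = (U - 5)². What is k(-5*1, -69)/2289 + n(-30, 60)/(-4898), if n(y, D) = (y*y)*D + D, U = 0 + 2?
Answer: -8841259/800823 ≈ -11.040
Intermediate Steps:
U = 2
n(y, D) = D + D*y² (n(y, D) = y²*D + D = D*y² + D = D + D*y²)
k(Z, V) = -7 (k(Z, V) = 2 - (2 - 5)² = 2 - 1*(-3)² = 2 - 1*9 = 2 - 9 = -7)
k(-5*1, -69)/2289 + n(-30, 60)/(-4898) = -7/2289 + (60*(1 + (-30)²))/(-4898) = -7*1/2289 + (60*(1 + 900))*(-1/4898) = -1/327 + (60*901)*(-1/4898) = -1/327 + 54060*(-1/4898) = -1/327 - 27030/2449 = -8841259/800823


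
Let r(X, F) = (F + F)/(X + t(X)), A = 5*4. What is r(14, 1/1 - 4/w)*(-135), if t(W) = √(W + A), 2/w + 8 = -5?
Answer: -630 + 45*√34 ≈ -367.61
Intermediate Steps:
A = 20
w = -2/13 (w = 2/(-8 - 5) = 2/(-13) = 2*(-1/13) = -2/13 ≈ -0.15385)
t(W) = √(20 + W) (t(W) = √(W + 20) = √(20 + W))
r(X, F) = 2*F/(X + √(20 + X)) (r(X, F) = (F + F)/(X + √(20 + X)) = (2*F)/(X + √(20 + X)) = 2*F/(X + √(20 + X)))
r(14, 1/1 - 4/w)*(-135) = (2*(1/1 - 4/(-2/13))/(14 + √(20 + 14)))*(-135) = (2*(1*1 - 4*(-13/2))/(14 + √34))*(-135) = (2*(1 + 26)/(14 + √34))*(-135) = (2*27/(14 + √34))*(-135) = (54/(14 + √34))*(-135) = -7290/(14 + √34)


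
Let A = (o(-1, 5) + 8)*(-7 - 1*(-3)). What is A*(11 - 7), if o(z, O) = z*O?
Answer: -48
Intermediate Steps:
o(z, O) = O*z
A = -12 (A = (5*(-1) + 8)*(-7 - 1*(-3)) = (-5 + 8)*(-7 + 3) = 3*(-4) = -12)
A*(11 - 7) = -12*(11 - 7) = -12*4 = -48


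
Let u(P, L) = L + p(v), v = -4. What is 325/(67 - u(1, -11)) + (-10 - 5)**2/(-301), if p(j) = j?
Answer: 79375/24682 ≈ 3.2159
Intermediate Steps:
u(P, L) = -4 + L (u(P, L) = L - 4 = -4 + L)
325/(67 - u(1, -11)) + (-10 - 5)**2/(-301) = 325/(67 - (-4 - 11)) + (-10 - 5)**2/(-301) = 325/(67 - 1*(-15)) + (-15)**2*(-1/301) = 325/(67 + 15) + 225*(-1/301) = 325/82 - 225/301 = 79375/24682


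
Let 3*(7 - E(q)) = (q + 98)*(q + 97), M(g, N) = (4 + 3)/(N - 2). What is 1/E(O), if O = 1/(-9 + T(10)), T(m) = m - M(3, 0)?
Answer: -243/771799 ≈ -0.00031485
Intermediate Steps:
M(g, N) = 7/(-2 + N)
T(m) = 7/2 + m (T(m) = m - 7/(-2 + 0) = m - 7/(-2) = m - 7*(-1)/2 = m - 1*(-7/2) = m + 7/2 = 7/2 + m)
O = 2/9 (O = 1/(-9 + (7/2 + 10)) = 1/(-9 + 27/2) = 1/(9/2) = 2/9 ≈ 0.22222)
E(q) = 7 - (97 + q)*(98 + q)/3 (E(q) = 7 - (q + 98)*(q + 97)/3 = 7 - (98 + q)*(97 + q)/3 = 7 - (97 + q)*(98 + q)/3)
1/E(O) = 1/(-9485/3 - 65*2/9 - (2/9)²/3) = 1/(-9485/3 - 130/9 - ⅓*4/81) = 1/(-9485/3 - 130/9 - 4/243) = 1/(-771799/243) = -243/771799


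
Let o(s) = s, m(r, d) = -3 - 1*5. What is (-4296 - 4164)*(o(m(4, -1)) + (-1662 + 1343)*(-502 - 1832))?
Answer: -6298791480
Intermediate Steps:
m(r, d) = -8 (m(r, d) = -3 - 5 = -8)
(-4296 - 4164)*(o(m(4, -1)) + (-1662 + 1343)*(-502 - 1832)) = (-4296 - 4164)*(-8 + (-1662 + 1343)*(-502 - 1832)) = -8460*(-8 - 319*(-2334)) = -8460*(-8 + 744546) = -8460*744538 = -6298791480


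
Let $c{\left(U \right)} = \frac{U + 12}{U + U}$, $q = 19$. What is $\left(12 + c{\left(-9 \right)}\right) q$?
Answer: $\frac{1349}{6} \approx 224.83$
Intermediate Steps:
$c{\left(U \right)} = \frac{12 + U}{2 U}$
$\left(12 + c{\left(-9 \right)}\right) q = \left(12 + \frac{12 - 9}{2 \left(-9\right)}\right) 19 = \left(12 + \frac{1}{2} \left(- \frac{1}{9}\right) 3\right) 19 = \left(12 - \frac{1}{6}\right) 19 = \frac{71}{6} \cdot 19 = \frac{1349}{6}$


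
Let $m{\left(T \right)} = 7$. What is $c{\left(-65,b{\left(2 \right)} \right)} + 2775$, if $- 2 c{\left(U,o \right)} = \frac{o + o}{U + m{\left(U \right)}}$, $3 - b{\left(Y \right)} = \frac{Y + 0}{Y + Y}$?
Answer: $\frac{321905}{116} \approx 2775.0$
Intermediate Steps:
$b{\left(Y \right)} = \frac{5}{2}$ ($b{\left(Y \right)} = 3 - \frac{Y + 0}{Y + Y} = 3 - \frac{Y}{2 Y} = 3 - Y \frac{1}{2 Y} = 3 - \frac{1}{2} = \frac{5}{2}$)
$c{\left(U,o \right)} = - \frac{o}{7 + U}$ ($c{\left(U,o \right)} = - \frac{\left(o + o\right) \frac{1}{U + 7}}{2} = - \frac{2 o \frac{1}{7 + U}}{2} = - \frac{o}{7 + U}$)
$c{\left(-65,b{\left(2 \right)} \right)} + 2775 = \left(-1\right) \frac{5}{2} \frac{1}{7 - 65} + 2775 = \left(-1\right) \frac{5}{2} \frac{1}{-58} + 2775 = \left(-1\right) \frac{5}{2} \left(- \frac{1}{58}\right) + 2775 = \frac{5}{116} + 2775 = \frac{321905}{116}$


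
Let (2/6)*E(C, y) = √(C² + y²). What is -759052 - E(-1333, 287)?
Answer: -759052 - 3*√1859258 ≈ -7.6314e+5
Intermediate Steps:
E(C, y) = 3*√(C² + y²)
-759052 - E(-1333, 287) = -759052 - 3*√((-1333)² + 287²) = -759052 - 3*√(1776889 + 82369) = -759052 - 3*√1859258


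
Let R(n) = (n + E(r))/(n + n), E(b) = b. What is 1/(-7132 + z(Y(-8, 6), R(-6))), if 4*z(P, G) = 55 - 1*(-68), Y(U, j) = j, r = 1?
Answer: -4/28405 ≈ -0.00014082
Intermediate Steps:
R(n) = (1 + n)/(2*n) (R(n) = (n + 1)/(n + n) = (1 + n)/((2*n)) = (1 + n)*(1/(2*n)) = (1 + n)/(2*n))
z(P, G) = 123/4 (z(P, G) = (55 - 1*(-68))/4 = (55 + 68)/4 = (1/4)*123 = 123/4)
1/(-7132 + z(Y(-8, 6), R(-6))) = 1/(-7132 + 123/4) = 1/(-28405/4) = -4/28405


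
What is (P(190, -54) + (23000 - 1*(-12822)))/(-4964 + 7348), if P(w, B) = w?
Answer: 9003/596 ≈ 15.106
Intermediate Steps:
(P(190, -54) + (23000 - 1*(-12822)))/(-4964 + 7348) = (190 + (23000 - 1*(-12822)))/(-4964 + 7348) = (190 + (23000 + 12822))/2384 = (190 + 35822)*(1/2384) = 36012*(1/2384) = 9003/596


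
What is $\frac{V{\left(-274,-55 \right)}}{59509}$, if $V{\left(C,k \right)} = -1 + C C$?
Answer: $\frac{75075}{59509} \approx 1.2616$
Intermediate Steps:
$V{\left(C,k \right)} = -1 + C^{2}$
$\frac{V{\left(-274,-55 \right)}}{59509} = \frac{-1 + \left(-274\right)^{2}}{59509} = \left(-1 + 75076\right) \frac{1}{59509} = 75075 \cdot \frac{1}{59509} = \frac{75075}{59509}$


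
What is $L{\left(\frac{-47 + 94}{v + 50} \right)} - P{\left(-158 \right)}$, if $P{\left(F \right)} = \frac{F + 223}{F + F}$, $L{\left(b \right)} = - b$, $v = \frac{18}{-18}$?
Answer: $- \frac{11667}{15484} \approx -0.75349$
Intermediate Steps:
$v = -1$ ($v = 18 \left(- \frac{1}{18}\right) = -1$)
$P{\left(F \right)} = \frac{223 + F}{2 F}$
$L{\left(\frac{-47 + 94}{v + 50} \right)} - P{\left(-158 \right)} = - \frac{-47 + 94}{-1 + 50} - \frac{223 - 158}{2 \left(-158\right)} = - \frac{47}{49} - \frac{1}{2} \left(- \frac{1}{158}\right) 65 = - \frac{47}{49} - - \frac{65}{316} = \left(-1\right) \frac{47}{49} + \frac{65}{316} = - \frac{47}{49} + \frac{65}{316} = - \frac{11667}{15484}$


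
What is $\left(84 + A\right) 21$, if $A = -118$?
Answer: $-714$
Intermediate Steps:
$\left(84 + A\right) 21 = \left(84 - 118\right) 21 = \left(-34\right) 21 = -714$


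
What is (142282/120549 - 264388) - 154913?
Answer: -50546173967/120549 ≈ -4.1930e+5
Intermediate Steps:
(142282/120549 - 264388) - 154913 = -31871566730/120549 - 154913 = -50546173967/120549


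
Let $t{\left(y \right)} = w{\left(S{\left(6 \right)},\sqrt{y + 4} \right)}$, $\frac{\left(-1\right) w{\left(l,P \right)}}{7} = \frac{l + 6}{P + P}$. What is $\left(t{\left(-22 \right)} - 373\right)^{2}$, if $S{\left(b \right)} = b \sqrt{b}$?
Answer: $\frac{\left(746 - 7 i \sqrt{2} \left(1 + \sqrt{6}\right)\right)^{2}}{4} \approx 1.3884 \cdot 10^{5} - 12737.0 i$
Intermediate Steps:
$S{\left(b \right)} = b^{\frac{3}{2}}$
$w{\left(l,P \right)} = - \frac{7 \left(6 + l\right)}{2 P}$ ($w{\left(l,P \right)} = - 7 \frac{l + 6}{P + P} = - 7 \frac{6 + l}{2 P} = - \frac{7 \left(6 + l\right)}{2 P}$)
$t{\left(y \right)} = \frac{7 \left(-6 - 6 \sqrt{6}\right)}{2 \sqrt{4 + y}}$ ($t{\left(y \right)} = \frac{7 \left(-6 - 6^{\frac{3}{2}}\right)}{2 \sqrt{y + 4}} = \frac{7 \left(-6 - 6 \sqrt{6}\right)}{2 \sqrt{4 + y}}$)
$\left(t{\left(-22 \right)} - 373\right)^{2} = \left(\frac{21 \left(-1 - \sqrt{6}\right)}{\sqrt{4 - 22}} - 373\right)^{2} = \left(\frac{21 \left(-1 - \sqrt{6}\right)}{3 i \sqrt{2}} - 373\right)^{2} = \left(21 \left(- \frac{i \sqrt{2}}{6}\right) \left(-1 - \sqrt{6}\right) - 373\right)^{2} = \left(- \frac{7 i \sqrt{2} \left(-1 - \sqrt{6}\right)}{2} - 373\right)^{2} = \left(-373 - \frac{7 i \sqrt{2} \left(-1 - \sqrt{6}\right)}{2}\right)^{2}$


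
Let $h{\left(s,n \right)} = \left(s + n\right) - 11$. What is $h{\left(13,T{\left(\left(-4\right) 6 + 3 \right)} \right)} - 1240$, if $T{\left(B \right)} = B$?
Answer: $-1259$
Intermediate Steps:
$h{\left(s,n \right)} = -11 + n + s$ ($h{\left(s,n \right)} = \left(n + s\right) - 11 = -11 + n + s$)
$h{\left(13,T{\left(\left(-4\right) 6 + 3 \right)} \right)} - 1240 = \left(-11 + \left(\left(-4\right) 6 + 3\right) + 13\right) - 1240 = \left(-11 + \left(-24 + 3\right) + 13\right) - 1240 = \left(-11 - 21 + 13\right) - 1240 = -19 - 1240 = -1259$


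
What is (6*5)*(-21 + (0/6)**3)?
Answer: -630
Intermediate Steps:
(6*5)*(-21 + (0/6)**3) = 30*(-21 + (0*(1/6))**3) = 30*(-21 + 0**3) = 30*(-21 + 0) = 30*(-21) = -630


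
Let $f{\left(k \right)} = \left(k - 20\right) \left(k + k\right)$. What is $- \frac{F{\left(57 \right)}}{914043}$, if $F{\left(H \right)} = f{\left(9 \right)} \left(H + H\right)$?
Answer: $\frac{7524}{304681} \approx 0.024695$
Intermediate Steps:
$f{\left(k \right)} = 2 k \left(-20 + k\right)$ ($f{\left(k \right)} = \left(-20 + k\right) 2 k = 2 k \left(-20 + k\right)$)
$F{\left(H \right)} = - 396 H$ ($F{\left(H \right)} = 2 \cdot 9 \left(-20 + 9\right) \left(H + H\right) = 2 \cdot 9 \left(-11\right) 2 H = - 198 \cdot 2 H = - 396 H$)
$- \frac{F{\left(57 \right)}}{914043} = - \frac{\left(-396\right) 57}{914043} = - \frac{-22572}{914043} = \left(-1\right) \left(- \frac{7524}{304681}\right) = \frac{7524}{304681}$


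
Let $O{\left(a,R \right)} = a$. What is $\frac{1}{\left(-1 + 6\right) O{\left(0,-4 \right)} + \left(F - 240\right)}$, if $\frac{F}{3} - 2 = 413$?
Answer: $\frac{1}{1005} \approx 0.00099503$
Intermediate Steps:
$F = 1245$ ($F = 6 + 3 \cdot 413 = 6 + 1239 = 1245$)
$\frac{1}{\left(-1 + 6\right) O{\left(0,-4 \right)} + \left(F - 240\right)} = \frac{1}{\left(-1 + 6\right) 0 + \left(1245 - 240\right)} = \frac{1}{5 \cdot 0 + \left(1245 - 240\right)} = \frac{1}{0 + 1005} = \frac{1}{1005}$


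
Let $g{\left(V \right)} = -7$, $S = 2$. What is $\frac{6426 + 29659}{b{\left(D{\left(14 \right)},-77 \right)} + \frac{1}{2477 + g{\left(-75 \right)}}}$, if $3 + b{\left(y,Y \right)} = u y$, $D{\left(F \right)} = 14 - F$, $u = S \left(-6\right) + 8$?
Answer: $- \frac{89129950}{7409} \approx -12030.0$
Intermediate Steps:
$u = -4$ ($u = 2 \left(-6\right) + 8 = -12 + 8 = -4$)
$b{\left(y,Y \right)} = -3 - 4 y$
$\frac{6426 + 29659}{b{\left(D{\left(14 \right)},-77 \right)} + \frac{1}{2477 + g{\left(-75 \right)}}} = \frac{6426 + 29659}{\left(-3 - 4 \left(14 - 14\right)\right) + \frac{1}{2477 - 7}} = \frac{36085}{\left(-3 - 4 \left(14 - 14\right)\right) + \frac{1}{2470}} = \frac{36085}{\left(-3 - 0\right) + \frac{1}{2470}} = \frac{36085}{\left(-3 + 0\right) + \frac{1}{2470}} = \frac{36085}{-3 + \frac{1}{2470}} = \frac{36085}{- \frac{7409}{2470}} = 36085 \left(- \frac{2470}{7409}\right) = - \frac{89129950}{7409}$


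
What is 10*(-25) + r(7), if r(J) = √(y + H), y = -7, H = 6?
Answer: -250 + I ≈ -250.0 + 1.0*I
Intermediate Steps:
r(J) = I (r(J) = √(-7 + 6) = √(-1) = I)
10*(-25) + r(7) = 10*(-25) + I = -250 + I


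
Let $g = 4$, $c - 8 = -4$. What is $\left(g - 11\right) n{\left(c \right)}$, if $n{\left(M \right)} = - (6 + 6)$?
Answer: $84$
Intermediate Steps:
$c = 4$ ($c = 8 - 4 = 4$)
$n{\left(M \right)} = -12$ ($n{\left(M \right)} = \left(-1\right) 12 = -12$)
$\left(g - 11\right) n{\left(c \right)} = \left(4 - 11\right) \left(-12\right) = \left(-7\right) \left(-12\right) = 84$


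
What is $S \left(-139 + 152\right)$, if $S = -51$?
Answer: $-663$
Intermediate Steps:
$S \left(-139 + 152\right) = - 51 \left(-139 + 152\right) = \left(-51\right) 13 = -663$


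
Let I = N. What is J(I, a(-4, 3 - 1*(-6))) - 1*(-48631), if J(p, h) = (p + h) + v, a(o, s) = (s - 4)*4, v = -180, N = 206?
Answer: 48677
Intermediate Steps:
I = 206
a(o, s) = -16 + 4*s (a(o, s) = (-4 + s)*4 = -16 + 4*s)
J(p, h) = -180 + h + p (J(p, h) = (p + h) - 180 = (h + p) - 180 = -180 + h + p)
J(I, a(-4, 3 - 1*(-6))) - 1*(-48631) = (-180 + (-16 + 4*(3 - 1*(-6))) + 206) - 1*(-48631) = (-180 + (-16 + 4*(3 + 6)) + 206) + 48631 = (-180 + (-16 + 4*9) + 206) + 48631 = (-180 + (-16 + 36) + 206) + 48631 = (-180 + 20 + 206) + 48631 = 46 + 48631 = 48677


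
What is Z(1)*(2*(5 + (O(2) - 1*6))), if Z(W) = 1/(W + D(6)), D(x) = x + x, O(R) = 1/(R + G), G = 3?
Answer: -8/65 ≈ -0.12308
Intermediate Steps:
O(R) = 1/(3 + R) (O(R) = 1/(R + 3) = 1/(3 + R))
D(x) = 2*x
Z(W) = 1/(12 + W) (Z(W) = 1/(W + 2*6) = 1/(W + 12) = 1/(12 + W))
Z(1)*(2*(5 + (O(2) - 1*6))) = (2*(5 + (1/(3 + 2) - 1*6)))/(12 + 1) = (2*(5 + (1/5 - 6)))/13 = (2*(5 + (⅕ - 6)))/13 = (2*(5 - 29/5))/13 = (2*(-⅘))/13 = (1/13)*(-8/5) = -8/65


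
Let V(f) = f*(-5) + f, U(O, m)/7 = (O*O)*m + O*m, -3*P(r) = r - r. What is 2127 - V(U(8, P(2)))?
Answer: 2127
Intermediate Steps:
P(r) = 0 (P(r) = -(r - r)/3 = -⅓*0 = 0)
U(O, m) = 7*O*m + 7*m*O² (U(O, m) = 7*((O*O)*m + O*m) = 7*(O²*m + O*m) = 7*(m*O² + O*m) = 7*(O*m + m*O²) = 7*O*m + 7*m*O²)
V(f) = -4*f (V(f) = -5*f + f = -4*f)
2127 - V(U(8, P(2))) = 2127 - (-4)*7*8*0*(1 + 8) = 2127 - (-4)*7*8*0*9 = 2127 - (-4)*0 = 2127 - 1*0 = 2127 + 0 = 2127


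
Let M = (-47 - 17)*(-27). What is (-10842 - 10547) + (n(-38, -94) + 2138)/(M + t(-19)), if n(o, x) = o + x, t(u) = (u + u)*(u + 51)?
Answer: -5474581/256 ≈ -21385.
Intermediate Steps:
M = 1728 (M = -64*(-27) = 1728)
t(u) = 2*u*(51 + u) (t(u) = (2*u)*(51 + u) = 2*u*(51 + u))
(-10842 - 10547) + (n(-38, -94) + 2138)/(M + t(-19)) = (-10842 - 10547) + ((-38 - 94) + 2138)/(1728 + 2*(-19)*(51 - 19)) = -21389 + (-132 + 2138)/(1728 + 2*(-19)*32) = -21389 + 2006/(1728 - 1216) = -21389 + 2006/512 = -21389 + 2006*(1/512) = -21389 + 1003/256 = -5474581/256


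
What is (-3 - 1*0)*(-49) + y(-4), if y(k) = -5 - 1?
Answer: 141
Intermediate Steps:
y(k) = -6
(-3 - 1*0)*(-49) + y(-4) = (-3 - 1*0)*(-49) - 6 = (-3 + 0)*(-49) - 6 = -3*(-49) - 6 = 147 - 6 = 141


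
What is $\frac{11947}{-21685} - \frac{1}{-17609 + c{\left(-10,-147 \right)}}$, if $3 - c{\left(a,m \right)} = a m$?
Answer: $- \frac{227879287}{413663060} \approx -0.55088$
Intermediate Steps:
$c{\left(a,m \right)} = 3 - a m$
$\frac{11947}{-21685} - \frac{1}{-17609 + c{\left(-10,-147 \right)}} = \frac{11947}{-21685} - \frac{1}{-17609 + \left(3 - \left(-10\right) \left(-147\right)\right)} = 11947 \left(- \frac{1}{21685}\right) - \frac{1}{-17609 + \left(3 - 1470\right)} = - \frac{11947}{21685} - \frac{1}{-17609 - 1467} = - \frac{11947}{21685} - \frac{1}{-19076} = - \frac{11947}{21685} - - \frac{1}{19076} = - \frac{11947}{21685} + \frac{1}{19076} = - \frac{227879287}{413663060}$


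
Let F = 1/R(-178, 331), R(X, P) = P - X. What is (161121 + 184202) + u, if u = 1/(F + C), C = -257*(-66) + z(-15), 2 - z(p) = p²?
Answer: 2942204449605/8520152 ≈ 3.4532e+5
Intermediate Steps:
z(p) = 2 - p²
C = 16739 (C = -257*(-66) + (2 - 1*(-15)²) = 16962 + (2 - 1*225) = 16962 + (2 - 225) = 16962 - 223 = 16739)
F = 1/509 (F = 1/(331 - 1*(-178)) = 1/(331 + 178) = 1/509 ≈ 0.0019646)
u = 509/8520152 (u = 1/(1/509 + 16739) = 1/(8520152/509) = 509/8520152 ≈ 5.9741e-5)
(161121 + 184202) + u = (161121 + 184202) + 509/8520152 = 345323 + 509/8520152 = 2942204449605/8520152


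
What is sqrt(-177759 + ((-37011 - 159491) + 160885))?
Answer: 8*I*sqrt(3334) ≈ 461.93*I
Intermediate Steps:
sqrt(-177759 + ((-37011 - 159491) + 160885)) = sqrt(-177759 + (-196502 + 160885)) = sqrt(-177759 - 35617) = sqrt(-213376) = 8*I*sqrt(3334)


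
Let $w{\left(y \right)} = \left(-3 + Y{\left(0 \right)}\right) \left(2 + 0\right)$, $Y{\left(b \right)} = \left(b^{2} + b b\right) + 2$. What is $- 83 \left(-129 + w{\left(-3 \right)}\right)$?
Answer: $10873$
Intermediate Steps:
$Y{\left(b \right)} = 2 + 2 b^{2}$ ($Y{\left(b \right)} = \left(b^{2} + b^{2}\right) + 2 = 2 b^{2} + 2 = 2 + 2 b^{2}$)
$w{\left(y \right)} = -2$ ($w{\left(y \right)} = \left(-3 + \left(2 + 2 \cdot 0^{2}\right)\right) \left(2 + 0\right) = \left(-3 + \left(2 + 2 \cdot 0\right)\right) 2 = \left(-3 + \left(2 + 0\right)\right) 2 = \left(-3 + 2\right) 2 = \left(-1\right) 2 = -2$)
$- 83 \left(-129 + w{\left(-3 \right)}\right) = - 83 \left(-129 - 2\right) = \left(-83\right) \left(-131\right) = 10873$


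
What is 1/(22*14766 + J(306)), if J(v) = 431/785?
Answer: 785/255009251 ≈ 3.0783e-6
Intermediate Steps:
J(v) = 431/785 (J(v) = 431*(1/785) = 431/785)
1/(22*14766 + J(306)) = 1/(22*14766 + 431/785) = 1/(324852 + 431/785) = 1/(255009251/785) = 785/255009251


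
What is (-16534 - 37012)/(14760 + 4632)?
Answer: -26773/9696 ≈ -2.7612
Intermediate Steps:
(-16534 - 37012)/(14760 + 4632) = -53546/19392 = -53546*1/19392 = -26773/9696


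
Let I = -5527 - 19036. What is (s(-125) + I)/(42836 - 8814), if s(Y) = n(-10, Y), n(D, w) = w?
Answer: -12344/17011 ≈ -0.72565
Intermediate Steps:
I = -24563
s(Y) = Y
(s(-125) + I)/(42836 - 8814) = (-125 - 24563)/(42836 - 8814) = -24688/34022 = -24688*1/34022 = -12344/17011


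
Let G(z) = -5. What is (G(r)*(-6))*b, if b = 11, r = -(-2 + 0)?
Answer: 330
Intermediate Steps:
r = 2 (r = -1*(-2) = 2)
(G(r)*(-6))*b = -5*(-6)*11 = 30*11 = 330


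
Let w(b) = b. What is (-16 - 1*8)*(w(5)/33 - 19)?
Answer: 4976/11 ≈ 452.36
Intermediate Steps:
(-16 - 1*8)*(w(5)/33 - 19) = (-16 - 1*8)*(5/33 - 19) = (-16 - 8)*(5*(1/33) - 19) = -24*(5/33 - 19) = -24*(-622/33) = 4976/11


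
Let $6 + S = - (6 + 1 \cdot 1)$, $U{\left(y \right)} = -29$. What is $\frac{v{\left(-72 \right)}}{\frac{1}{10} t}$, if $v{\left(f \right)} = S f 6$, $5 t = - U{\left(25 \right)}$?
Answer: $\frac{280800}{29} \approx 9682.8$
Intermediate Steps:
$S = -13$ ($S = -6 - \left(6 + 1 \cdot 1\right) = -6 - \left(6 + 1\right) = -6 - 7 = -13$)
$t = \frac{29}{5}$ ($t = \frac{\left(-1\right) \left(-29\right)}{5} = \frac{1}{5} \cdot 29 = \frac{29}{5} \approx 5.8$)
$v{\left(f \right)} = - 78 f$ ($v{\left(f \right)} = - 13 f 6 = - 78 f$)
$\frac{v{\left(-72 \right)}}{\frac{1}{10} t} = \frac{\left(-78\right) \left(-72\right)}{\frac{1}{10} \cdot \frac{29}{5}} = \frac{5616}{\frac{1}{10} \cdot \frac{29}{5}} = \frac{5616}{\frac{29}{50}} = 5616 \cdot \frac{50}{29} = \frac{280800}{29}$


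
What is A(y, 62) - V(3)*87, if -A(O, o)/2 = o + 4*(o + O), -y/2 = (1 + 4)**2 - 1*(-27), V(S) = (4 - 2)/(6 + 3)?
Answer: 578/3 ≈ 192.67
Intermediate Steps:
V(S) = 2/9
y = -104 (y = -2*((1 + 4)**2 - 1*(-27)) = -2*(5**2 + 27) = -2*(25 + 27) = -2*52 = -104)
A(O, o) = -10*o - 8*O (A(O, o) = -2*(o + 4*(o + O)) = -2*(o + 4*(O + o)) = -2*(o + (4*O + 4*o)) = -2*(4*O + 5*o) = -10*o - 8*O)
A(y, 62) - V(3)*87 = (-10*62 - 8*(-104)) - 2*87/9 = (-620 + 832) - 1*58/3 = 212 - 58/3 = 578/3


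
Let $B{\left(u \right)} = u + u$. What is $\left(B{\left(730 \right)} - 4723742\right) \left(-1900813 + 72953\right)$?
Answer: $8631670376520$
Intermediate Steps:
$B{\left(u \right)} = 2 u$
$\left(B{\left(730 \right)} - 4723742\right) \left(-1900813 + 72953\right) = \left(2 \cdot 730 - 4723742\right) \left(-1900813 + 72953\right) = \left(1460 - 4723742\right) \left(-1827860\right) = \left(-4722282\right) \left(-1827860\right) = 8631670376520$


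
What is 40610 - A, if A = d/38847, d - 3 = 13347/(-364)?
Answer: 191412640045/4713436 ≈ 40610.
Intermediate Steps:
d = -12255/364 (d = 3 + 13347/(-364) = 3 + 13347*(-1/364) = 3 - 13347/364 = -12255/364 ≈ -33.668)
A = -4085/4713436 (A = -12255/364/38847 = -12255/364*1/38847 = -4085/4713436 ≈ -0.00086667)
40610 - A = 40610 - 1*(-4085/4713436) = 40610 + 4085/4713436 = 191412640045/4713436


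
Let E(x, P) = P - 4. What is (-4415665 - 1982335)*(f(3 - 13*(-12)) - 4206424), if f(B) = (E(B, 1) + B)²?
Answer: 26756999024000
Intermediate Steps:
E(x, P) = -4 + P
f(B) = (-3 + B)² (f(B) = ((-4 + 1) + B)² = (-3 + B)²)
(-4415665 - 1982335)*(f(3 - 13*(-12)) - 4206424) = (-4415665 - 1982335)*((-3 + (3 - 13*(-12)))² - 4206424) = -6398000*((-3 + (3 + 156))² - 4206424) = -6398000*((-3 + 159)² - 4206424) = -6398000*(156² - 4206424) = -6398000*(24336 - 4206424) = -6398000*(-4182088) = 26756999024000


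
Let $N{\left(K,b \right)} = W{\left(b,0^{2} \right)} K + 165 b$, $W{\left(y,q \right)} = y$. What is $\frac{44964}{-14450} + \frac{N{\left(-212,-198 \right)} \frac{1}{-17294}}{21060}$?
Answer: $- \frac{90980814737}{29238101100} \approx -3.1117$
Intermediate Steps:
$N{\left(K,b \right)} = 165 b + K b$ ($N{\left(K,b \right)} = b K + 165 b = K b + 165 b = 165 b + K b$)
$\frac{44964}{-14450} + \frac{N{\left(-212,-198 \right)} \frac{1}{-17294}}{21060} = \frac{44964}{-14450} + \frac{- 198 \left(165 - 212\right) \frac{1}{-17294}}{21060} = 44964 \left(- \frac{1}{14450}\right) + \left(-198\right) \left(-47\right) \left(- \frac{1}{17294}\right) \frac{1}{21060} = - \frac{22482}{7225} + 9306 \left(- \frac{1}{17294}\right) \frac{1}{21060} = - \frac{22482}{7225} - \frac{517}{20233980} = - \frac{90980814737}{29238101100}$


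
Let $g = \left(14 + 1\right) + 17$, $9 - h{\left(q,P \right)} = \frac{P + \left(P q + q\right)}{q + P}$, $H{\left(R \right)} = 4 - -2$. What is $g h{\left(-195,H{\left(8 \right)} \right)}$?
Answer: $\frac{1216}{21} \approx 57.905$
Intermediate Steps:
$H{\left(R \right)} = 6$ ($H{\left(R \right)} = 4 + 2 = 6$)
$h{\left(q,P \right)} = 9 - \frac{P + q + P q}{P + q}$ ($h{\left(q,P \right)} = 9 - \frac{P + \left(P q + q\right)}{q + P} = 9 - \frac{P + \left(q + P q\right)}{P + q} = 9 - \frac{P + q + P q}{P + q}$)
$g = 32$ ($g = 15 + 17 = 32$)
$g h{\left(-195,H{\left(8 \right)} \right)} = 32 \frac{8 \cdot 6 + 8 \left(-195\right) - 6 \left(-195\right)}{6 - 195} = 32 \frac{48 - 1560 + 1170}{-189} = 32 \left(\left(- \frac{1}{189}\right) \left(-342\right)\right) = 32 \cdot \frac{38}{21} = \frac{1216}{21}$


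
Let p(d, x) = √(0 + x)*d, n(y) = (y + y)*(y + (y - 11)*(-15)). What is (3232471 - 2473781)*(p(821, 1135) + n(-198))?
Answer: -882395921880 + 622884490*√1135 ≈ -8.6141e+11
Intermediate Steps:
n(y) = 2*y*(165 - 14*y) (n(y) = (2*y)*(y + (-11 + y)*(-15)) = (2*y)*(y + (165 - 15*y)) = (2*y)*(165 - 14*y) = 2*y*(165 - 14*y))
p(d, x) = d*√x (p(d, x) = √x*d = d*√x)
(3232471 - 2473781)*(p(821, 1135) + n(-198)) = (3232471 - 2473781)*(821*√1135 + 2*(-198)*(165 - 14*(-198))) = 758690*(821*√1135 + 2*(-198)*(165 + 2772)) = 758690*(821*√1135 + 2*(-198)*2937) = 758690*(821*√1135 - 1163052) = 758690*(-1163052 + 821*√1135) = -882395921880 + 622884490*√1135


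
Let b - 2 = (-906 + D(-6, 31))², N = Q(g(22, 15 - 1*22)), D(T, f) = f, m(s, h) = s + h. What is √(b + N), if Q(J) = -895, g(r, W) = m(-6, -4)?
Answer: 2*√191183 ≈ 874.49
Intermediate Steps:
m(s, h) = h + s
g(r, W) = -10 (g(r, W) = -4 - 6 = -10)
N = -895
b = 765627 (b = 2 + (-906 + 31)² = 2 + (-875)² = 2 + 765625 = 765627)
√(b + N) = √(765627 - 895) = √764732 = 2*√191183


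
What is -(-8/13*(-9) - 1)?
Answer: -59/13 ≈ -4.5385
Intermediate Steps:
-(-8/13*(-9) - 1) = -(72/13 - 1) = -1*59/13 = -59/13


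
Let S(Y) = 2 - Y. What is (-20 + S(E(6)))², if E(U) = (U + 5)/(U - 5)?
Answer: 841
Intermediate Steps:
E(U) = (5 + U)/(-5 + U)
(-20 + S(E(6)))² = (-20 + (2 - (5 + 6)/(-5 + 6)))² = (-20 + (2 - 11/1))² = (-20 + (2 - 11))² = (-20 - 9)² = (-29)² = 841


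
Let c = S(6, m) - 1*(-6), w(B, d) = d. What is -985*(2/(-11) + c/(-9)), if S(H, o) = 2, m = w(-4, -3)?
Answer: 104410/99 ≈ 1054.6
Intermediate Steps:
m = -3
c = 8 (c = 2 - 1*(-6) = 2 + 6 = 8)
-985*(2/(-11) + c/(-9)) = -985*(2/(-11) + 8/(-9)) = -985*(2*(-1/11) + 8*(-⅑)) = -985*(-2/11 - 8/9) = -985*(-106/99) = 104410/99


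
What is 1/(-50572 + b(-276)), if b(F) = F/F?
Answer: -1/50571 ≈ -1.9774e-5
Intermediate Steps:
b(F) = 1
1/(-50572 + b(-276)) = 1/(-50572 + 1) = 1/(-50571) = -1/50571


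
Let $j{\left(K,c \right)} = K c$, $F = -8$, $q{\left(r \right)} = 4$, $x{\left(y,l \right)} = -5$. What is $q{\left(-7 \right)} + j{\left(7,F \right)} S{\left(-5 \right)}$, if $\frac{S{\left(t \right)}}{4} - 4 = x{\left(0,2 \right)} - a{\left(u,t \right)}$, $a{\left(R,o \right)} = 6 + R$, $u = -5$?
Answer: $452$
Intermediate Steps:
$S{\left(t \right)} = -8$ ($S{\left(t \right)} = 16 + 4 \left(-5 - \left(6 - 5\right)\right) = 16 + 4 \left(-5 - 1\right) = 16 + 4 \left(-6\right) = 16 - 24 = -8$)
$q{\left(-7 \right)} + j{\left(7,F \right)} S{\left(-5 \right)} = 4 + 7 \left(-8\right) \left(-8\right) = 4 - -448 = 4 + 448 = 452$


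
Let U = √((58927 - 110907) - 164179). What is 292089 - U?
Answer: 292089 - I*√216159 ≈ 2.9209e+5 - 464.93*I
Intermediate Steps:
U = I*√216159 (U = √(-51980 - 164179) = √(-216159) = I*√216159 ≈ 464.93*I)
292089 - U = 292089 - I*√216159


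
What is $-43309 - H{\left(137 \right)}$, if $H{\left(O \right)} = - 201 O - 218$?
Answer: $-15554$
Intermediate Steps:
$H{\left(O \right)} = -218 - 201 O$
$-43309 - H{\left(137 \right)} = -43309 - \left(-218 - 27537\right) = -43309 - -27755 = -43309 + 27755 = -15554$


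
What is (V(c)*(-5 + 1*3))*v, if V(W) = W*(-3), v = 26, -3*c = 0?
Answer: 0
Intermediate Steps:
c = 0 (c = -⅓*0 = 0)
V(W) = -3*W
(V(c)*(-5 + 1*3))*v = ((-3*0)*(-5 + 1*3))*26 = (0*(-5 + 3))*26 = (0*(-2))*26 = 0*26 = 0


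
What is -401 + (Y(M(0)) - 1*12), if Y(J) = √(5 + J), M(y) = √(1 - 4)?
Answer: -413 + √(5 + I*√3) ≈ -410.73 + 0.38177*I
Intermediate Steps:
M(y) = I*√3 (M(y) = √(-3) = I*√3)
-401 + (Y(M(0)) - 1*12) = -401 + (√(5 + I*√3) - 1*12) = -401 + (√(5 + I*√3) - 12) = -401 + (-12 + √(5 + I*√3)) = -413 + √(5 + I*√3)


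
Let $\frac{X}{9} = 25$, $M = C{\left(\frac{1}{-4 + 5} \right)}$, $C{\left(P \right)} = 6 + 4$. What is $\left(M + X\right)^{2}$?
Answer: $55225$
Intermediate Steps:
$C{\left(P \right)} = 10$
$M = 10$
$X = 225$ ($X = 9 \cdot 25 = 225$)
$\left(M + X\right)^{2} = \left(10 + 225\right)^{2} = 235^{2} = 55225$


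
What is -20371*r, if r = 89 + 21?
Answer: -2240810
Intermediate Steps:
r = 110
-20371*r = -20371*110 = -2240810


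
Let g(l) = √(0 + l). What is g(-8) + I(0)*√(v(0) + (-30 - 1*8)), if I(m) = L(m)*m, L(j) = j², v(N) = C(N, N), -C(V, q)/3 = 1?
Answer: 2*I*√2 ≈ 2.8284*I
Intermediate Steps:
g(l) = √l
C(V, q) = -3 (C(V, q) = -3*1 = -3)
v(N) = -3
I(m) = m³ (I(m) = m²*m = m³)
g(-8) + I(0)*√(v(0) + (-30 - 1*8)) = √(-8) + 0³*√(-3 + (-30 - 1*8)) = 2*I*√2 + 0*√(-3 + (-30 - 8)) = 2*I*√2 + 0*√(-3 - 38) = 2*I*√2 + 0*√(-41) = 2*I*√2 + 0*(I*√41) = 2*I*√2 + 0 = 2*I*√2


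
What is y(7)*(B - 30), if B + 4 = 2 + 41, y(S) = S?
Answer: 63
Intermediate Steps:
B = 39 (B = -4 + (2 + 41) = -4 + 43 = 39)
y(7)*(B - 30) = 7*(39 - 30) = 7*9 = 63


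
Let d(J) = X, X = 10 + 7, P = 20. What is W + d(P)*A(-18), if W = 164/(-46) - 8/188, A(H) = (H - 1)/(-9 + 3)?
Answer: 325763/6486 ≈ 50.226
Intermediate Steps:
A(H) = ⅙ - H/6 (A(H) = (-1 + H)/(-6) = (-1 + H)*(-⅙) = ⅙ - H/6)
W = -3900/1081 (W = 164*(-1/46) - 8*1/188 = -82/23 - 2/47 = -3900/1081 ≈ -3.6078)
X = 17
d(J) = 17
W + d(P)*A(-18) = -3900/1081 + 17*(⅙ - ⅙*(-18)) = -3900/1081 + 17*(⅙ + 3) = -3900/1081 + 17*(19/6) = -3900/1081 + 323/6 = 325763/6486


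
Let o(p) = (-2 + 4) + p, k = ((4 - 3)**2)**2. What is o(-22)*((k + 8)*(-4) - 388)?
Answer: 8480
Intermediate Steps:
k = 1 (k = (1**2)**2 = 1**2 = 1)
o(p) = 2 + p
o(-22)*((k + 8)*(-4) - 388) = (2 - 22)*((1 + 8)*(-4) - 388) = -20*(9*(-4) - 388) = -20*(-36 - 388) = -20*(-424) = 8480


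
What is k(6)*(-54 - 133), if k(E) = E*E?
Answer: -6732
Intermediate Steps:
k(E) = E**2
k(6)*(-54 - 133) = 6**2*(-54 - 133) = 36*(-187) = -6732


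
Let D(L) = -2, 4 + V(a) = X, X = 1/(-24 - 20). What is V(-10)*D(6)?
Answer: 177/22 ≈ 8.0455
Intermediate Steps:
X = -1/44 (X = 1/(-44) = -1/44 ≈ -0.022727)
V(a) = -177/44 (V(a) = -4 - 1/44 = -177/44)
V(-10)*D(6) = -177/44*(-2) = 177/22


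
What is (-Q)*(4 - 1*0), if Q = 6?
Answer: -24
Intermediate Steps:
(-Q)*(4 - 1*0) = (-1*6)*(4 - 1*0) = -6*(4 + 0) = -6*4 = -24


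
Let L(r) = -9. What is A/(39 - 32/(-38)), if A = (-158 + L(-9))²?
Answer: 529891/757 ≈ 699.99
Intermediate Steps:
A = 27889 (A = (-158 - 9)² = (-167)² = 27889)
A/(39 - 32/(-38)) = 27889/(39 - 32/(-38)) = 27889/(39 - 1/38*(-32)) = 27889/(39 + 16/19) = 27889/(757/19) = 27889*(19/757) = 529891/757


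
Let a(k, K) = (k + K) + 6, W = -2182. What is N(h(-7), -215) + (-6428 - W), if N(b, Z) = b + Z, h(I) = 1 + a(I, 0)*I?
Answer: -4453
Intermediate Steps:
a(k, K) = 6 + K + k (a(k, K) = (K + k) + 6 = 6 + K + k)
h(I) = 1 + I*(6 + I) (h(I) = 1 + (6 + 0 + I)*I = 1 + (6 + I)*I = 1 + I*(6 + I))
N(b, Z) = Z + b
N(h(-7), -215) + (-6428 - W) = (-215 + (1 - 7*(6 - 7))) + (-6428 - 1*(-2182)) = (-215 + (1 - 7*(-1))) + (-6428 + 2182) = (-215 + (1 + 7)) - 4246 = (-215 + 8) - 4246 = -207 - 4246 = -4453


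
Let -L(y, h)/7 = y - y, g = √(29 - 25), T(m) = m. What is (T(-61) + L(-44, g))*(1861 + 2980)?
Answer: -295301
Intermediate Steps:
g = 2 (g = √4 = 2)
L(y, h) = 0 (L(y, h) = -7*(y - y) = -7*0 = 0)
(T(-61) + L(-44, g))*(1861 + 2980) = (-61 + 0)*(1861 + 2980) = -61*4841 = -295301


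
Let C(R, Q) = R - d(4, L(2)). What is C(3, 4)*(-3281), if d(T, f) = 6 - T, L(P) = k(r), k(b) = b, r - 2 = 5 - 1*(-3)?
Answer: -3281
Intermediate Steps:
r = 10 (r = 2 + (5 - 1*(-3)) = 2 + (5 + 3) = 2 + 8 = 10)
L(P) = 10
C(R, Q) = -2 + R (C(R, Q) = R - (6 - 1*4) = R - (6 - 4) = R - 1*2 = R - 2 = -2 + R)
C(3, 4)*(-3281) = (-2 + 3)*(-3281) = 1*(-3281) = -3281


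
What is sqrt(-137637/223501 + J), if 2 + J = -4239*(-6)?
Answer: sqrt(1270366228122295)/223501 ≈ 159.47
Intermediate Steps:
J = 25432 (J = -2 - 4239*(-6) = -2 + 25434 = 25432)
sqrt(-137637/223501 + J) = sqrt(-137637/223501 + 25432) = sqrt(5683939795/223501) = sqrt(1270366228122295)/223501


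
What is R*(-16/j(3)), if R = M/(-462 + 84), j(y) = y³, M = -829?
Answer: -6632/5103 ≈ -1.2996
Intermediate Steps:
R = 829/378 (R = -829/(-462 + 84) = -829/(-378) = -829*(-1/378) = 829/378 ≈ 2.1931)
R*(-16/j(3)) = 829*(-16/(3³))/378 = 829*(-16/27)/378 = 829*(-16*1/27)/378 = (829/378)*(-16/27) = -6632/5103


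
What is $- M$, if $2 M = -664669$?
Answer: $\frac{664669}{2} \approx 3.3233 \cdot 10^{5}$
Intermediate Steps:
$M = - \frac{664669}{2}$ ($M = \frac{1}{2} \left(-664669\right) = - \frac{664669}{2} \approx -3.3233 \cdot 10^{5}$)
$- M = \left(-1\right) \left(- \frac{664669}{2}\right) = \frac{664669}{2}$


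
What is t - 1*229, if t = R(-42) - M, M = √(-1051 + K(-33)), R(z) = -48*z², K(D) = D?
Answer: -84901 - 2*I*√271 ≈ -84901.0 - 32.924*I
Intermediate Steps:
M = 2*I*√271 (M = √(-1051 - 33) = √(-1084) = 2*I*√271 ≈ 32.924*I)
t = -84672 - 2*I*√271 (t = -48*(-42)² - 2*I*√271 = -48*1764 - 2*I*√271 = -84672 - 2*I*√271 ≈ -84672.0 - 32.924*I)
t - 1*229 = (-84672 - 2*I*√271) - 1*229 = (-84672 - 2*I*√271) - 229 = -84901 - 2*I*√271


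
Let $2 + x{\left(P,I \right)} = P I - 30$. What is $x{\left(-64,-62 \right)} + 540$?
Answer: $4476$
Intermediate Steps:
$x{\left(P,I \right)} = -32 + I P$ ($x{\left(P,I \right)} = -2 + \left(P I - 30\right) = -2 + \left(I P - 30\right) = -2 + \left(-30 + I P\right) = -32 + I P$)
$x{\left(-64,-62 \right)} + 540 = \left(-32 - -3968\right) + 540 = \left(-32 + 3968\right) + 540 = 3936 + 540 = 4476$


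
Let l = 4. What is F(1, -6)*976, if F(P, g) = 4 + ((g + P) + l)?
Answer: 2928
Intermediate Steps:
F(P, g) = 8 + P + g (F(P, g) = 4 + ((g + P) + 4) = 4 + ((P + g) + 4) = 4 + (4 + P + g) = 8 + P + g)
F(1, -6)*976 = (8 + 1 - 6)*976 = 3*976 = 2928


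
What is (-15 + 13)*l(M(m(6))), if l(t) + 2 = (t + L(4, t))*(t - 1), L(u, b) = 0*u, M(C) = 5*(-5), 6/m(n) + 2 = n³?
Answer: -1296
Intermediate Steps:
m(n) = 6/(-2 + n³)
M(C) = -25
L(u, b) = 0
l(t) = -2 + t*(-1 + t) (l(t) = -2 + (t + 0)*(t - 1) = -2 + t*(-1 + t))
(-15 + 13)*l(M(m(6))) = (-15 + 13)*(-2 + (-25)² - 1*(-25)) = -2*(-2 + 625 + 25) = -2*648 = -1296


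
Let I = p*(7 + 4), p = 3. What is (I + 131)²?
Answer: 26896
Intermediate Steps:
I = 33 (I = 3*(7 + 4) = 3*11 = 33)
(I + 131)² = (33 + 131)² = 164² = 26896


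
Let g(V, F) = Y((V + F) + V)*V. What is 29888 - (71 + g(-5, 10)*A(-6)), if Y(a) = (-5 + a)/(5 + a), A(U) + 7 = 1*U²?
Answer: 29672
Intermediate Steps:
A(U) = -7 + U² (A(U) = -7 + 1*U² = -7 + U²)
Y(a) = (-5 + a)/(5 + a)
g(V, F) = V*(-5 + F + 2*V)/(5 + F + 2*V) (g(V, F) = ((-5 + ((V + F) + V))/(5 + ((V + F) + V)))*V = ((-5 + ((F + V) + V))/(5 + ((F + V) + V)))*V = ((-5 + (F + 2*V))/(5 + (F + 2*V)))*V = ((-5 + F + 2*V)/(5 + F + 2*V))*V = V*(-5 + F + 2*V)/(5 + F + 2*V))
29888 - (71 + g(-5, 10)*A(-6)) = 29888 - (71 + (-5*(-5 + 10 + 2*(-5))/(5 + 10 + 2*(-5)))*(-7 + (-6)²)) = 29888 - (71 + (-5*(-5 + 10 - 10)/(5 + 10 - 10))*(-7 + 36)) = 29888 - (71 - 5*(-5)/5*29) = 29888 - (71 - 5*⅕*(-5)*29) = 29888 - (71 + 5*29) = 29888 - (71 + 145) = 29888 - 1*216 = 29888 - 216 = 29672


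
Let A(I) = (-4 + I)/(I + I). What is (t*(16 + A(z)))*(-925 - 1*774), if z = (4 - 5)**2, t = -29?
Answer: 1428859/2 ≈ 7.1443e+5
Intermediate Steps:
z = 1 (z = (-1)**2 = 1)
A(I) = (-4 + I)/(2*I) (A(I) = (-4 + I)/((2*I)) = (-4 + I)*(1/(2*I)) = (-4 + I)/(2*I))
(t*(16 + A(z)))*(-925 - 1*774) = (-29*(16 + (1/2)*(-4 + 1)/1))*(-925 - 1*774) = (-29*(16 + (1/2)*1*(-3)))*(-925 - 774) = -29*(16 - 3/2)*(-1699) = -29*29/2*(-1699) = -841/2*(-1699) = 1428859/2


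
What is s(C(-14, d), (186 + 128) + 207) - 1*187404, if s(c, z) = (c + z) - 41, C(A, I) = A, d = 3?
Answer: -186938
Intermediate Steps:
s(c, z) = -41 + c + z
s(C(-14, d), (186 + 128) + 207) - 1*187404 = (-41 - 14 + ((186 + 128) + 207)) - 1*187404 = (-41 - 14 + (314 + 207)) - 187404 = (-41 - 14 + 521) - 187404 = 466 - 187404 = -186938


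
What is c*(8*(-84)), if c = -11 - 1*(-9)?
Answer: 1344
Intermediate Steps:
c = -2 (c = -11 + 9 = -2)
c*(8*(-84)) = -16*(-84) = -2*(-672) = 1344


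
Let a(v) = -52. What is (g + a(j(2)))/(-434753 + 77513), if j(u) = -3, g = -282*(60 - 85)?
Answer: -3499/178620 ≈ -0.019589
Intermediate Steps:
g = 7050 (g = -282*(-25) = 7050)
(g + a(j(2)))/(-434753 + 77513) = (7050 - 52)/(-434753 + 77513) = 6998/(-357240) = 6998*(-1/357240) = -3499/178620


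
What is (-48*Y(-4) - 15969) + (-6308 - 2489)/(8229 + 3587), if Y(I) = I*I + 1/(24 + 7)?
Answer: -6131536027/366296 ≈ -16739.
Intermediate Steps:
Y(I) = 1/31 + I² (Y(I) = I² + 1/31 = 1/31 + I²)
(-48*Y(-4) - 15969) + (-6308 - 2489)/(8229 + 3587) = (-48*(1/31 + (-4)²) - 15969) + (-6308 - 2489)/(8229 + 3587) = (-48*(1/31 + 16) - 15969) - 8797/11816 = (-48*497/31 - 15969) - 8797*1/11816 = (-23856/31 - 15969) - 8797/11816 = -518895/31 - 8797/11816 = -6131536027/366296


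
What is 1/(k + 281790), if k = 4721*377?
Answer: 1/2061607 ≈ 4.8506e-7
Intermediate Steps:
k = 1779817
1/(k + 281790) = 1/(1779817 + 281790) = 1/2061607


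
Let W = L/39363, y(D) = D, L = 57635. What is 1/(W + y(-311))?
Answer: -39363/12184258 ≈ -0.0032306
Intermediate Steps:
W = 57635/39363 ≈ 1.4642
1/(W + y(-311)) = 1/(57635/39363 - 311) = 1/(-12184258/39363) = -39363/12184258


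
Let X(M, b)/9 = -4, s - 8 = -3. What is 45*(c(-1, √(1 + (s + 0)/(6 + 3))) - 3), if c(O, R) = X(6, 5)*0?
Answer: -135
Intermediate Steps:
s = 5 (s = 8 - 3 = 5)
X(M, b) = -36 (X(M, b) = 9*(-4) = -36)
c(O, R) = 0 (c(O, R) = -36*0 = 0)
45*(c(-1, √(1 + (s + 0)/(6 + 3))) - 3) = 45*(0 - 3) = 45*(-3) = -135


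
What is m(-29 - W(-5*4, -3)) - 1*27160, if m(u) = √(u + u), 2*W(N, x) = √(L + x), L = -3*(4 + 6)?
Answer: -27160 + √(-58 - I*√33) ≈ -27160.0 - 7.6251*I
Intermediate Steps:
L = -30 (L = -3*10 = -30)
W(N, x) = √(-30 + x)/2
m(u) = √2*√u (m(u) = √(2*u) = √2*√u)
m(-29 - W(-5*4, -3)) - 1*27160 = √2*√(-29 - √(-30 - 3)/2) - 1*27160 = √2*√(-29 - √(-33)/2) - 27160 = √2*√(-29 - I*√33/2) - 27160 = -27160 + √2*√(-29 - I*√33/2)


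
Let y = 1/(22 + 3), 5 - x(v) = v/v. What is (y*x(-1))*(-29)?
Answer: -116/25 ≈ -4.6400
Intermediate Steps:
x(v) = 4 (x(v) = 5 - v/v = 5 - 1*1 = 5 - 1 = 4)
y = 1/25 ≈ 0.040000
(y*x(-1))*(-29) = ((1/25)*4)*(-29) = (4/25)*(-29) = -116/25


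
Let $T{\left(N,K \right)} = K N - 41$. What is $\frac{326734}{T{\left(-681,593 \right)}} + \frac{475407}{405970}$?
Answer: $\frac{29680162369}{81980363890} \approx 0.36204$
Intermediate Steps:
$T{\left(N,K \right)} = -41 + K N$
$\frac{326734}{T{\left(-681,593 \right)}} + \frac{475407}{405970} = \frac{326734}{-41 + 593 \left(-681\right)} + \frac{475407}{405970} = \frac{326734}{-41 - 403833} + 475407 \cdot \frac{1}{405970} = \frac{326734}{-403874} + \frac{475407}{405970} = 326734 \left(- \frac{1}{403874}\right) + \frac{475407}{405970} = - \frac{163367}{201937} + \frac{475407}{405970} = \frac{29680162369}{81980363890}$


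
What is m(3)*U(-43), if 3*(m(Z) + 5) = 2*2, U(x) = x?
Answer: 473/3 ≈ 157.67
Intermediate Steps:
m(Z) = -11/3 (m(Z) = -5 + (2*2)/3 = -5 + (⅓)*4 = -5 + 4/3 = -11/3)
m(3)*U(-43) = -11/3*(-43) = 473/3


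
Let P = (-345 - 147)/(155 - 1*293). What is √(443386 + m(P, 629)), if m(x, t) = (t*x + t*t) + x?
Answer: √445033463/23 ≈ 917.21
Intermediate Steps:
P = 82/23 (P = -492/(155 - 293) = -492/(-138) = -492*(-1/138) = 82/23 ≈ 3.5652)
m(x, t) = x + t² + t*x (m(x, t) = (t*x + t²) + x = (t² + t*x) + x = x + t² + t*x)
√(443386 + m(P, 629)) = √(443386 + (82/23 + 629² + 629*(82/23))) = √(443386 + (82/23 + 395641 + 51578/23)) = √(443386 + 9151403/23) = √(19349281/23) = √445033463/23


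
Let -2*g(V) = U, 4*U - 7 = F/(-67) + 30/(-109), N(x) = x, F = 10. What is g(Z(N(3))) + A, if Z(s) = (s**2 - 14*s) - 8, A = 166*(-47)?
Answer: -455872069/58424 ≈ -7802.8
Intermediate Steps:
A = -7802
U = 48021/29212 (U = 7/4 + (10/(-67) + 30/(-109))/4 = 7/4 + (10*(-1/67) + 30*(-1/109))/4 = 7/4 + (-10/67 - 30/109)/4 = 7/4 + (1/4)*(-3100/7303) = 7/4 - 775/7303 = 48021/29212 ≈ 1.6439)
Z(s) = -8 + s**2 - 14*s
g(V) = -48021/58424 (g(V) = -1/2*48021/29212 = -48021/58424)
g(Z(N(3))) + A = -48021/58424 - 7802 = -455872069/58424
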